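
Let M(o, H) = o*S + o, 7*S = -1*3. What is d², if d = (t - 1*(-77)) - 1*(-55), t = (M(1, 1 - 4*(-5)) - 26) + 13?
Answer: 700569/49 ≈ 14297.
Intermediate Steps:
S = -3/7 (S = (-1*3)/7 = (⅐)*(-3) = -3/7 ≈ -0.42857)
M(o, H) = 4*o/7 (M(o, H) = o*(-3/7) + o = -3*o/7 + o = 4*o/7)
t = -87/7 (t = ((4/7)*1 - 26) + 13 = (4/7 - 26) + 13 = -178/7 + 13 = -87/7 ≈ -12.429)
d = 837/7 (d = (-87/7 - 1*(-77)) - 1*(-55) = (-87/7 + 77) + 55 = 452/7 + 55 = 837/7 ≈ 119.57)
d² = (837/7)² = 700569/49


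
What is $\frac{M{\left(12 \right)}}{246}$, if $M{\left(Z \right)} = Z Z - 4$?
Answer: $\frac{70}{123} \approx 0.56911$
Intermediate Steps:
$M{\left(Z \right)} = -4 + Z^{2}$ ($M{\left(Z \right)} = Z^{2} - 4 = -4 + Z^{2}$)
$\frac{M{\left(12 \right)}}{246} = \frac{-4 + 12^{2}}{246} = \left(-4 + 144\right) \frac{1}{246} = 140 \cdot \frac{1}{246} = \frac{70}{123}$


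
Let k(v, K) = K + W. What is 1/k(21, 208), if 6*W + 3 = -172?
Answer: 6/1073 ≈ 0.0055918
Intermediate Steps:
W = -175/6 (W = -½ + (⅙)*(-172) = -½ - 86/3 = -175/6 ≈ -29.167)
k(v, K) = -175/6 + K (k(v, K) = K - 175/6 = -175/6 + K)
1/k(21, 208) = 1/(-175/6 + 208) = 1/(1073/6) = 6/1073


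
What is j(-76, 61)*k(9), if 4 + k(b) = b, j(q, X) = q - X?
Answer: -685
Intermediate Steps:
k(b) = -4 + b
j(-76, 61)*k(9) = (-76 - 1*61)*(-4 + 9) = (-76 - 61)*5 = -137*5 = -685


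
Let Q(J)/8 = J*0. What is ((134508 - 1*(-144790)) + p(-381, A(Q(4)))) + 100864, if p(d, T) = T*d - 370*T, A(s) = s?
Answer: 380162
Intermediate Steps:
Q(J) = 0 (Q(J) = 8*(J*0) = 8*0 = 0)
p(d, T) = -370*T + T*d
((134508 - 1*(-144790)) + p(-381, A(Q(4)))) + 100864 = ((134508 - 1*(-144790)) + 0*(-370 - 381)) + 100864 = ((134508 + 144790) + 0*(-751)) + 100864 = (279298 + 0) + 100864 = 279298 + 100864 = 380162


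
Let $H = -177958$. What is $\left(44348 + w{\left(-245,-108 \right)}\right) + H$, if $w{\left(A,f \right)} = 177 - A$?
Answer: $-133188$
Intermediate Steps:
$\left(44348 + w{\left(-245,-108 \right)}\right) + H = \left(44348 + \left(177 - -245\right)\right) - 177958 = \left(44348 + \left(177 + 245\right)\right) - 177958 = \left(44348 + 422\right) - 177958 = 44770 - 177958 = -133188$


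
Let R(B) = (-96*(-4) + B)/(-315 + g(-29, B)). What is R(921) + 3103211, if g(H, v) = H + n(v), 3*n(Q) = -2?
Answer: 3208716259/1034 ≈ 3.1032e+6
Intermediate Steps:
n(Q) = -⅔ (n(Q) = (⅓)*(-2) = -⅔)
g(H, v) = -⅔ + H (g(H, v) = H - ⅔ = -⅔ + H)
R(B) = -576/517 - 3*B/1034 (R(B) = (-96*(-4) + B)/(-315 + (-⅔ - 29)) = (384 + B)/(-315 - 89/3) = (384 + B)/(-1034/3) = (384 + B)*(-3/1034) = -576/517 - 3*B/1034)
R(921) + 3103211 = (-576/517 - 3/1034*921) + 3103211 = (-576/517 - 2763/1034) + 3103211 = -3915/1034 + 3103211 = 3208716259/1034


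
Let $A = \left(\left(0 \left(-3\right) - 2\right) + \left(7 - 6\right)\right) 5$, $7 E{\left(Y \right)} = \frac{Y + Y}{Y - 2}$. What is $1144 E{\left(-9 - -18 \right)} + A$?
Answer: $\frac{20347}{49} \approx 415.25$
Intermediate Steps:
$E{\left(Y \right)} = \frac{2 Y}{7 \left(-2 + Y\right)}$ ($E{\left(Y \right)} = \frac{\left(Y + Y\right) \frac{1}{Y - 2}}{7} = \frac{2 Y \frac{1}{-2 + Y}}{7} = \frac{2 Y}{7 \left(-2 + Y\right)}$)
$A = -5$ ($A = \left(\left(0 - 2\right) + \left(7 - 6\right)\right) 5 = \left(-2 + 1\right) 5 = \left(-1\right) 5 = -5$)
$1144 E{\left(-9 - -18 \right)} + A = 1144 \frac{2 \left(-9 - -18\right)}{7 \left(-2 - -9\right)} - 5 = 1144 \frac{2 \left(-9 + 18\right)}{7 \left(-2 + \left(-9 + 18\right)\right)} - 5 = 1144 \cdot \frac{2}{7} \cdot 9 \frac{1}{-2 + 9} - 5 = 1144 \cdot \frac{2}{7} \cdot 9 \cdot \frac{1}{7} - 5 = 1144 \cdot \frac{18}{49} - 5 = \frac{20592}{49} - 5 = \frac{20347}{49}$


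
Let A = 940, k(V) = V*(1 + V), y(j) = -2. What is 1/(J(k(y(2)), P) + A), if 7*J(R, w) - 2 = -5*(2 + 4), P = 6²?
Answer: 1/936 ≈ 0.0010684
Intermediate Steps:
P = 36
J(R, w) = -4 (J(R, w) = 2/7 + (-5*(2 + 4))/7 = 2/7 + (-5*6)/7 = 2/7 + (⅐)*(-30) = 2/7 - 30/7 = -4)
1/(J(k(y(2)), P) + A) = 1/(-4 + 940) = 1/936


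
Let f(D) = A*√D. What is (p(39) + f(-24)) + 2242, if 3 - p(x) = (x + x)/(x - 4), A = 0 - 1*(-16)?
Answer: 78497/35 + 32*I*√6 ≈ 2242.8 + 78.384*I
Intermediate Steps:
A = 16 (A = 0 + 16 = 16)
f(D) = 16*√D
p(x) = 3 - 2*x/(-4 + x) (p(x) = 3 - (x + x)/(x - 4) = 3 - 2*x/(-4 + x))
(p(39) + f(-24)) + 2242 = ((-12 + 39)/(-4 + 39) + 16*√(-24)) + 2242 = (27/35 + 16*(2*I*√6)) + 2242 = ((1/35)*27 + 32*I*√6) + 2242 = (27/35 + 32*I*√6) + 2242 = 78497/35 + 32*I*√6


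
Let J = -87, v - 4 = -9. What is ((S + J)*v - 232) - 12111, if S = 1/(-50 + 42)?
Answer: -95259/8 ≈ -11907.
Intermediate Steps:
v = -5 (v = 4 - 9 = -5)
S = -⅛ (S = 1/(-8) = -⅛ ≈ -0.12500)
((S + J)*v - 232) - 12111 = ((-⅛ - 87)*(-5) - 232) - 12111 = (-697/8*(-5) - 232) - 12111 = (3485/8 - 232) - 12111 = 1629/8 - 12111 = -95259/8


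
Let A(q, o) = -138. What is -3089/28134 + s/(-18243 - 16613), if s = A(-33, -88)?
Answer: -25946923/245159676 ≈ -0.10584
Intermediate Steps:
s = -138
-3089/28134 + s/(-18243 - 16613) = -3089/28134 - 138/(-18243 - 16613) = -3089*1/28134 - 138/(-34856) = -3089/28134 - 138*(-1/34856) = -3089/28134 + 69/17428 = -25946923/245159676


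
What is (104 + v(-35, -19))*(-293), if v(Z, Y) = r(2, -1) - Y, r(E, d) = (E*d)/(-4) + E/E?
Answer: -72957/2 ≈ -36479.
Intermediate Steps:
r(E, d) = 1 - E*d/4 (r(E, d) = (E*d)*(-¼) + 1 = -E*d/4 + 1 = 1 - E*d/4)
v(Z, Y) = 3/2 - Y (v(Z, Y) = (1 - ¼*2*(-1)) - Y = (1 + ½) - Y = 3/2 - Y)
(104 + v(-35, -19))*(-293) = (104 + (3/2 - 1*(-19)))*(-293) = (104 + (3/2 + 19))*(-293) = (104 + 41/2)*(-293) = (249/2)*(-293) = -72957/2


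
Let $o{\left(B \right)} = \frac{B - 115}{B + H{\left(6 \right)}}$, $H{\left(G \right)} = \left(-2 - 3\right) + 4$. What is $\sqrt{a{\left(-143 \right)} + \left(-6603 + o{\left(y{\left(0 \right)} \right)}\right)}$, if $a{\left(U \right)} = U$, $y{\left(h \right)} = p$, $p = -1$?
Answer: $4 i \sqrt{418} \approx 81.78 i$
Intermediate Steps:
$H{\left(G \right)} = -1$ ($H{\left(G \right)} = -5 + 4 = -1$)
$y{\left(h \right)} = -1$
$o{\left(B \right)} = \frac{-115 + B}{-1 + B}$ ($o{\left(B \right)} = \frac{B - 115}{B - 1} = \frac{-115 + B}{-1 + B}$)
$\sqrt{a{\left(-143 \right)} + \left(-6603 + o{\left(y{\left(0 \right)} \right)}\right)} = \sqrt{-143 - \left(6603 - \frac{-115 - 1}{-1 - 1}\right)} = \sqrt{-143 - \left(6603 - \frac{1}{-2} \left(-116\right)\right)} = \sqrt{-143 - 6545} = \sqrt{-6688} = 4 i \sqrt{418}$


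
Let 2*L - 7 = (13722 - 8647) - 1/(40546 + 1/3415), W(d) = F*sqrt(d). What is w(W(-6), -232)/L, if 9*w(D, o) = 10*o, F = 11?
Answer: -642475702240/6333093432423 ≈ -0.10145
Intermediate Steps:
W(d) = 11*sqrt(d)
w(D, o) = 10*o/9 (w(D, o) = (10*o)/9 = 10*o/9)
L = 703677048047/276929182 (L = 7/2 + ((13722 - 8647) - 1/(40546 + 1/3415))/2 = 7/2 + (5075 - 1/(40546 + 1/3415))/2 = 7/2 + (5075 - 1/138464591/3415)/2 = 7/2 + (5075 - 1*3415/138464591)/2 = 7/2 + (5075 - 3415/138464591)/2 = 7/2 + (1/2)*(702707795910/138464591) = 7/2 + 351353897955/138464591 = 703677048047/276929182 ≈ 2541.0)
w(W(-6), -232)/L = ((10/9)*(-232))/(703677048047/276929182) = -2320/9*276929182/703677048047 = -642475702240/6333093432423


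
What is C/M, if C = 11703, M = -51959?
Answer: -11703/51959 ≈ -0.22524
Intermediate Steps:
C/M = 11703/(-51959) = 11703*(-1/51959) = -11703/51959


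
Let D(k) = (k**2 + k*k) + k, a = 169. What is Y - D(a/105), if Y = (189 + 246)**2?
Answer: 2086130758/11025 ≈ 1.8922e+5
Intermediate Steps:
Y = 189225 (Y = 435**2 = 189225)
D(k) = k + 2*k**2 (D(k) = (k**2 + k**2) + k = 2*k**2 + k = k + 2*k**2)
Y - D(a/105) = 189225 - 169/105*(1 + 2*(169/105)) = 189225 - 169*(1/105)*(1 + 2*(169*(1/105))) = 189225 - 169*(1 + 2*(169/105))/105 = 189225 - 169*(1 + 338/105)/105 = 189225 - 169*443/(105*105) = 189225 - 1*74867/11025 = 189225 - 74867/11025 = 2086130758/11025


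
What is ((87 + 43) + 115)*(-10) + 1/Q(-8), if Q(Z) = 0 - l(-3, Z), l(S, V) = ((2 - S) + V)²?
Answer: -22051/9 ≈ -2450.1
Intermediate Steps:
l(S, V) = (2 + V - S)²
Q(Z) = -(5 + Z)² (Q(Z) = 0 - (2 + Z - 1*(-3))² = 0 - (2 + Z + 3)² = 0 - (5 + Z)² = -(5 + Z)²)
((87 + 43) + 115)*(-10) + 1/Q(-8) = ((87 + 43) + 115)*(-10) + 1/(-(5 - 8)²) = (130 + 115)*(-10) + 1/(-1*(-3)²) = 245*(-10) + 1/(-1*9) = -2450 + 1/(-9) = -2450 - ⅑ = -22051/9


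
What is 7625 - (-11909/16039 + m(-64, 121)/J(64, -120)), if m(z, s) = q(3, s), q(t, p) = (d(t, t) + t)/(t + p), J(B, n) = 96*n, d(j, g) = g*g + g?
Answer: 11647757749927/1527426048 ≈ 7625.7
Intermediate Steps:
d(j, g) = g + g² (d(j, g) = g² + g = g + g²)
q(t, p) = (t + t*(1 + t))/(p + t) (q(t, p) = (t*(1 + t) + t)/(t + p) = (t + t*(1 + t))/(p + t))
m(z, s) = 15/(3 + s) (m(z, s) = 3*(2 + 3)/(s + 3) = 3*5/(3 + s) = 15/(3 + s))
7625 - (-11909/16039 + m(-64, 121)/J(64, -120)) = 7625 - (-11909/16039 + (15/(3 + 121))/((96*(-120)))) = 7625 - (-11909*1/16039 + (15/124)/(-11520)) = 7625 - (-11909/16039 + (15*(1/124))*(-1/11520)) = 7625 - (-11909/16039 + (15/124)*(-1/11520)) = 7625 - (-11909/16039 - 1/95232) = 7625 - 1*(-1134133927/1527426048) = 7625 + 1134133927/1527426048 = 11647757749927/1527426048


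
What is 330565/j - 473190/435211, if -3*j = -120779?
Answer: 374445157635/52564349369 ≈ 7.1236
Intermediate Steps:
j = 120779/3 (j = -1/3*(-120779) = 120779/3 ≈ 40260.)
330565/j - 473190/435211 = 330565/(120779/3) - 473190/435211 = 330565*(3/120779) - 473190*1/435211 = 991695/120779 - 473190/435211 = 374445157635/52564349369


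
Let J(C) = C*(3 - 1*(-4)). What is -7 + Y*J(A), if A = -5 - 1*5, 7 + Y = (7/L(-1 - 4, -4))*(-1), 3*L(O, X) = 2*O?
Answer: 336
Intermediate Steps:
L(O, X) = 2*O/3 (L(O, X) = (2*O)/3 = 2*O/3)
Y = -49/10 (Y = -7 + (7/((2*(-1 - 4)/3)))*(-1) = -7 + (7/(((2/3)*(-5))))*(-1) = -7 + (7/(-10/3))*(-1) = -7 + (7*(-3/10))*(-1) = -7 - 21/10*(-1) = -7 + 21/10 = -49/10 ≈ -4.9000)
A = -10 (A = -5 - 5 = -10)
J(C) = 7*C (J(C) = C*(3 + 4) = C*7 = 7*C)
-7 + Y*J(A) = -7 - 343*(-10)/10 = -7 - 49/10*(-70) = -7 + 343 = 336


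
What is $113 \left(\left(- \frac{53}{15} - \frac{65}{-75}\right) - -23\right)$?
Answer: $\frac{6893}{3} \approx 2297.7$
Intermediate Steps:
$113 \left(\left(- \frac{53}{15} - \frac{65}{-75}\right) - -23\right) = 113 \left(\left(\left(-53\right) \frac{1}{15} - - \frac{13}{15}\right) + \left(-12 + 35\right)\right) = 113 \left(\left(- \frac{53}{15} + \frac{13}{15}\right) + 23\right) = 113 \left(- \frac{8}{3} + 23\right) = 113 \cdot \frac{61}{3} = \frac{6893}{3}$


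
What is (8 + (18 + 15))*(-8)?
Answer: -328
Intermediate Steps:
(8 + (18 + 15))*(-8) = (8 + 33)*(-8) = 41*(-8) = -328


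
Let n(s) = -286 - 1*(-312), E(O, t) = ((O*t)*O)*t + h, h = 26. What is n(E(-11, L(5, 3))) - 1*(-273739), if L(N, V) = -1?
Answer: 273765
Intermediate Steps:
E(O, t) = 26 + O²*t² (E(O, t) = ((O*t)*O)*t + 26 = (t*O²)*t + 26 = O²*t² + 26 = 26 + O²*t²)
n(s) = 26 (n(s) = -286 + 312 = 26)
n(E(-11, L(5, 3))) - 1*(-273739) = 26 - 1*(-273739) = 26 + 273739 = 273765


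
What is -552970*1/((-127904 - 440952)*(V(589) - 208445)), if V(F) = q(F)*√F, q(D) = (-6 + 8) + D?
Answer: -57631915825/12299688247712848 - 163402635*√589/12299688247712848 ≈ -5.0081e-6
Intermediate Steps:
q(D) = 2 + D
V(F) = √F*(2 + F) (V(F) = (2 + F)*√F = √F*(2 + F))
-552970*1/((-127904 - 440952)*(V(589) - 208445)) = -552970*1/((-127904 - 440952)*(√589*(2 + 589) - 208445)) = -552970*(-1/(568856*(√589*591 - 208445))) = -552970*(-1/(568856*(591*√589 - 208445))) = -552970*(-1/(568856*(-208445 + 591*√589))) = -552970/(118575188920 - 336193896*√589)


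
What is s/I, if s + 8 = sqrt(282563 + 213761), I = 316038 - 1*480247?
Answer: 8/164209 - 2*sqrt(124081)/164209 ≈ -0.0042416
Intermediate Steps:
I = -164209 (I = 316038 - 480247 = -164209)
s = -8 + 2*sqrt(124081) (s = -8 + sqrt(282563 + 213761) = -8 + sqrt(496324) = -8 + 2*sqrt(124081) ≈ 696.50)
s/I = (-8 + 2*sqrt(124081))/(-164209) = (-8 + 2*sqrt(124081))*(-1/164209) = 8/164209 - 2*sqrt(124081)/164209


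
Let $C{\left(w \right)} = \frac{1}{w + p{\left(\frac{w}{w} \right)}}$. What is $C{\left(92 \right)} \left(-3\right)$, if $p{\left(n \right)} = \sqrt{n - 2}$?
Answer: $- \frac{276}{8465} + \frac{3 i}{8465} \approx -0.032605 + 0.0003544 i$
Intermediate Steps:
$p{\left(n \right)} = \sqrt{-2 + n}$
$C{\left(w \right)} = \frac{1}{i + w}$ ($C{\left(w \right)} = \frac{1}{w + \sqrt{-2 + \frac{w}{w}}} = \frac{1}{w + \sqrt{-2 + 1}} = \frac{1}{w + \sqrt{-1}} = \frac{1}{w + i} = \frac{1}{i + w}$)
$C{\left(92 \right)} \left(-3\right) = \frac{1}{i + 92} \left(-3\right) = \frac{1}{92 + i} \left(-3\right) = \frac{92 - i}{8465} \left(-3\right) = - \frac{3 \left(92 - i\right)}{8465}$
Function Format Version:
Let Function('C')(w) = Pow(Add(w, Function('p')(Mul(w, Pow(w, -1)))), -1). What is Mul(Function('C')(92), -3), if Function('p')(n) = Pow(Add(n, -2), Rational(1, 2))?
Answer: Add(Rational(-276, 8465), Mul(Rational(3, 8465), I)) ≈ Add(-0.032605, Mul(0.00035440, I))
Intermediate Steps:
Function('p')(n) = Pow(Add(-2, n), Rational(1, 2))
Function('C')(w) = Pow(Add(I, w), -1) (Function('C')(w) = Pow(Add(w, Pow(Add(-2, Mul(w, Pow(w, -1))), Rational(1, 2))), -1) = Pow(Add(w, Pow(Add(-2, 1), Rational(1, 2))), -1) = Pow(Add(w, Pow(-1, Rational(1, 2))), -1) = Pow(Add(w, I), -1) = Pow(Add(I, w), -1))
Mul(Function('C')(92), -3) = Mul(Pow(Add(I, 92), -1), -3) = Mul(Pow(Add(92, I), -1), -3) = Mul(Mul(Rational(1, 8465), Add(92, Mul(-1, I))), -3) = Mul(Rational(-3, 8465), Add(92, Mul(-1, I)))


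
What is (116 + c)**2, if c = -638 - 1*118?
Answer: 409600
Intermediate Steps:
c = -756 (c = -638 - 118 = -756)
(116 + c)**2 = (116 - 756)**2 = (-640)**2 = 409600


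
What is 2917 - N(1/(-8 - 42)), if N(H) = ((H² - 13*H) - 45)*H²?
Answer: 18231361849/6250000 ≈ 2917.0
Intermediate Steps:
N(H) = H²*(-45 + H² - 13*H) (N(H) = (-45 + H² - 13*H)*H² = H²*(-45 + H² - 13*H))
2917 - N(1/(-8 - 42)) = 2917 - (1/(-8 - 42))²*(-45 + (1/(-8 - 42))² - 13/(-8 - 42)) = 2917 - (1/(-50))²*(-45 + (1/(-50))² - 13/(-50)) = 2917 - (-1/50)²*(-45 + (-1/50)² - 13*(-1/50)) = 2917 - (-45 + 1/2500 + 13/50)/2500 = 2917 - (-111849)/(2500*2500) = 2917 - 1*(-111849/6250000) = 2917 + 111849/6250000 = 18231361849/6250000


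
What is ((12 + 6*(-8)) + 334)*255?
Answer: 75990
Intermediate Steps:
((12 + 6*(-8)) + 334)*255 = ((12 - 48) + 334)*255 = (-36 + 334)*255 = 298*255 = 75990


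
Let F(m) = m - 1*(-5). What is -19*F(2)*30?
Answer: -3990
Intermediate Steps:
F(m) = 5 + m (F(m) = m + 5 = 5 + m)
-19*F(2)*30 = -19*(5 + 2)*30 = -19*7*30 = -133*30 = -3990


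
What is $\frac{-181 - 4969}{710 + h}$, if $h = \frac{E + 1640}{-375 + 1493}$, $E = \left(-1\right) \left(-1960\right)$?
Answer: $- \frac{287885}{39869} \approx -7.2208$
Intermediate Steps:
$E = 1960$
$h = \frac{1800}{559}$ ($h = \frac{1960 + 1640}{-375 + 1493} = \frac{3600}{1118} = 3600 \cdot \frac{1}{1118} = \frac{1800}{559} \approx 3.22$)
$\frac{-181 - 4969}{710 + h} = \frac{-181 - 4969}{710 + \frac{1800}{559}} = - \frac{5150}{\frac{398690}{559}} = \left(-5150\right) \frac{559}{398690} = - \frac{287885}{39869}$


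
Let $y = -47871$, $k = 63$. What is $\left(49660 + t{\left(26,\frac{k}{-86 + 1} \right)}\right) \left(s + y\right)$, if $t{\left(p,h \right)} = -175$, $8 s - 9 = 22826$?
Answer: $- \frac{17821181505}{8} \approx -2.2276 \cdot 10^{9}$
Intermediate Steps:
$s = \frac{22835}{8}$ ($s = \frac{9}{8} + \frac{1}{8} \cdot 22826 = \frac{9}{8} + \frac{11413}{4} = \frac{22835}{8} \approx 2854.4$)
$\left(49660 + t{\left(26,\frac{k}{-86 + 1} \right)}\right) \left(s + y\right) = \left(49660 - 175\right) \left(\frac{22835}{8} - 47871\right) = 49485 \left(- \frac{360133}{8}\right) = - \frac{17821181505}{8}$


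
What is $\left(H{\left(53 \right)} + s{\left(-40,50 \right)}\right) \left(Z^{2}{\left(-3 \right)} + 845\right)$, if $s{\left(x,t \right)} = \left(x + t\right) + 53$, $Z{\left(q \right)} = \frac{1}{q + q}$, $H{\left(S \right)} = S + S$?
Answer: $\frac{5141149}{36} \approx 1.4281 \cdot 10^{5}$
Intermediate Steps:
$H{\left(S \right)} = 2 S$
$Z{\left(q \right)} = \frac{1}{2 q}$
$s{\left(x,t \right)} = 53 + t + x$ ($s{\left(x,t \right)} = \left(t + x\right) + 53 = 53 + t + x$)
$\left(H{\left(53 \right)} + s{\left(-40,50 \right)}\right) \left(Z^{2}{\left(-3 \right)} + 845\right) = \left(2 \cdot 53 + \left(53 + 50 - 40\right)\right) \left(\left(\frac{1}{2 \left(-3\right)}\right)^{2} + 845\right) = \left(106 + 63\right) \left(\left(\frac{1}{2} \left(- \frac{1}{3}\right)\right)^{2} + 845\right) = 169 \left(\left(- \frac{1}{6}\right)^{2} + 845\right) = 169 \left(\frac{1}{36} + 845\right) = 169 \cdot \frac{30421}{36} = \frac{5141149}{36}$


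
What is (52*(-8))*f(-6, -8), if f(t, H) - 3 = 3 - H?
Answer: -5824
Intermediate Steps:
f(t, H) = 6 - H (f(t, H) = 3 + (3 - H) = 6 - H)
(52*(-8))*f(-6, -8) = (52*(-8))*(6 - 1*(-8)) = -416*(6 + 8) = -416*14 = -5824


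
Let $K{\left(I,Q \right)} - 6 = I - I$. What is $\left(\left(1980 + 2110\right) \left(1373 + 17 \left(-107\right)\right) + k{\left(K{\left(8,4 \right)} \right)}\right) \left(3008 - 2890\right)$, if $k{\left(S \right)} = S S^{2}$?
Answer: $-215223032$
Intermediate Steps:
$K{\left(I,Q \right)} = 6$ ($K{\left(I,Q \right)} = 6 + \left(I - I\right) = 6 + 0 = 6$)
$k{\left(S \right)} = S^{3}$
$\left(\left(1980 + 2110\right) \left(1373 + 17 \left(-107\right)\right) + k{\left(K{\left(8,4 \right)} \right)}\right) \left(3008 - 2890\right) = \left(\left(1980 + 2110\right) \left(1373 + 17 \left(-107\right)\right) + 6^{3}\right) \left(3008 - 2890\right) = \left(4090 \left(1373 - 1819\right) + 216\right) 118 = \left(4090 \left(-446\right) + 216\right) 118 = \left(-1824140 + 216\right) 118 = \left(-1823924\right) 118 = -215223032$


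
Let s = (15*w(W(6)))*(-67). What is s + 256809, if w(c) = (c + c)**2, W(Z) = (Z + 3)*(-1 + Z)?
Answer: -7883691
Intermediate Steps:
W(Z) = (-1 + Z)*(3 + Z) (W(Z) = (3 + Z)*(-1 + Z) = (-1 + Z)*(3 + Z))
w(c) = 4*c**2 (w(c) = (2*c)**2 = 4*c**2)
s = -8140500 (s = (15*(4*(-3 + 6**2 + 2*6)**2))*(-67) = (15*(4*(-3 + 36 + 12)**2))*(-67) = (15*(4*45**2))*(-67) = (15*(4*2025))*(-67) = (15*8100)*(-67) = 121500*(-67) = -8140500)
s + 256809 = -8140500 + 256809 = -7883691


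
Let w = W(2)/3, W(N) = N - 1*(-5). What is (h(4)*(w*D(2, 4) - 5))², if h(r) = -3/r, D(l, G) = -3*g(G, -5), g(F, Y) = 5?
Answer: 900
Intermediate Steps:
W(N) = 5 + N (W(N) = N + 5 = 5 + N)
D(l, G) = -15 (D(l, G) = -3*5 = -15)
w = 7/3 (w = (5 + 2)/3 = 7*(⅓) = 7/3 ≈ 2.3333)
(h(4)*(w*D(2, 4) - 5))² = ((-3/4)*((7/3)*(-15) - 5))² = ((-3*¼)*(-35 - 5))² = (-¾*(-40))² = 30² = 900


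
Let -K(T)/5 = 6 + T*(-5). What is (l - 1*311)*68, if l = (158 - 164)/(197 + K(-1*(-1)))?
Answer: -169201/8 ≈ -21150.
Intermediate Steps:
K(T) = -30 + 25*T (K(T) = -5*(6 + T*(-5)) = -5*(6 - 5*T) = -30 + 25*T)
l = -1/32 (l = (158 - 164)/(197 + (-30 + 25*(-1*(-1)))) = -6/(197 + (-30 + 25*1)) = -6/(197 + (-30 + 25)) = -6/(197 - 5) = -6/192 = -6*1/192 = -1/32 ≈ -0.031250)
(l - 1*311)*68 = (-1/32 - 1*311)*68 = (-1/32 - 311)*68 = -9953/32*68 = -169201/8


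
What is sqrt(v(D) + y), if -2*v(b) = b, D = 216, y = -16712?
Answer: 58*I*sqrt(5) ≈ 129.69*I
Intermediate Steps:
v(b) = -b/2
sqrt(v(D) + y) = sqrt(-1/2*216 - 16712) = sqrt(-108 - 16712) = sqrt(-16820) = 58*I*sqrt(5)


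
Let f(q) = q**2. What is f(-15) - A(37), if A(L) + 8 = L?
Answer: 196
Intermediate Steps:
A(L) = -8 + L
f(-15) - A(37) = (-15)**2 - (-8 + 37) = 225 - 1*29 = 225 - 29 = 196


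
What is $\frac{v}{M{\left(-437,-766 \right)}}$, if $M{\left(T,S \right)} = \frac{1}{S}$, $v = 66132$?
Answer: $-50657112$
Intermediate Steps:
$\frac{v}{M{\left(-437,-766 \right)}} = \frac{66132}{\frac{1}{-766}} = \frac{66132}{- \frac{1}{766}} = 66132 \left(-766\right) = -50657112$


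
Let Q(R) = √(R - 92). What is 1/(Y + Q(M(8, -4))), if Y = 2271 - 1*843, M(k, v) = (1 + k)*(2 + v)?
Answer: 714/1019647 - I*√110/2039294 ≈ 0.00070024 - 5.143e-6*I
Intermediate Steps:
Q(R) = √(-92 + R)
Y = 1428 (Y = 2271 - 843 = 1428)
1/(Y + Q(M(8, -4))) = 1/(1428 + √(-92 + (2 - 4 + 2*8 + 8*(-4)))) = 1/(1428 + √(-92 + (2 - 4 + 16 - 32))) = 1/(1428 + √(-92 - 18)) = 1/(1428 + √(-110)) = 1/(1428 + I*√110)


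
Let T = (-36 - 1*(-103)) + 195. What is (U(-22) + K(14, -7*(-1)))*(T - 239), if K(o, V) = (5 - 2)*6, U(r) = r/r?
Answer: 437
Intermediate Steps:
U(r) = 1
K(o, V) = 18 (K(o, V) = 3*6 = 18)
T = 262 (T = (-36 + 103) + 195 = 67 + 195 = 262)
(U(-22) + K(14, -7*(-1)))*(T - 239) = (1 + 18)*(262 - 239) = 19*23 = 437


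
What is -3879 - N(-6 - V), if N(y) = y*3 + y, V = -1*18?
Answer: -3927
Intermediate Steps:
V = -18
N(y) = 4*y (N(y) = 3*y + y = 4*y)
-3879 - N(-6 - V) = -3879 - 4*(-6 - 1*(-18)) = -3879 - 4*(-6 + 18) = -3879 - 4*12 = -3879 - 1*48 = -3879 - 48 = -3927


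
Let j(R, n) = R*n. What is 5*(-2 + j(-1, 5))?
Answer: -35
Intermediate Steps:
5*(-2 + j(-1, 5)) = 5*(-2 - 1*5) = 5*(-2 - 5) = 5*(-7) = -35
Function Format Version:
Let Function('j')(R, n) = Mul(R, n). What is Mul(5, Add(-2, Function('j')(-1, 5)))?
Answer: -35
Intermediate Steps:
Mul(5, Add(-2, Function('j')(-1, 5))) = Mul(5, Add(-2, Mul(-1, 5))) = Mul(5, Add(-2, -5)) = Mul(5, -7) = -35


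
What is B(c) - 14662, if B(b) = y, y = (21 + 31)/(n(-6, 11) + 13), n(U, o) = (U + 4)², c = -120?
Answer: -249202/17 ≈ -14659.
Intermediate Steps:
n(U, o) = (4 + U)²
y = 52/17 (y = (21 + 31)/((4 - 6)² + 13) = 52/((-2)² + 13) = 52/(4 + 13) = 52/17 ≈ 3.0588)
B(b) = 52/17
B(c) - 14662 = 52/17 - 14662 = -249202/17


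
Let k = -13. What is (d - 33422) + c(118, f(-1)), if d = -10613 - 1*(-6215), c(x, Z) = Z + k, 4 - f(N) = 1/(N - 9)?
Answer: -378289/10 ≈ -37829.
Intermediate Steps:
f(N) = 4 - 1/(-9 + N) (f(N) = 4 - 1/(N - 9) = 4 - 1/(-9 + N))
c(x, Z) = -13 + Z (c(x, Z) = Z - 13 = -13 + Z)
d = -4398 (d = -10613 + 6215 = -4398)
(d - 33422) + c(118, f(-1)) = (-4398 - 33422) + (-13 + (-37 + 4*(-1))/(-9 - 1)) = -37820 + (-13 + (-37 - 4)/(-10)) = -37820 + (-13 - ⅒*(-41)) = -37820 + (-13 + 41/10) = -37820 - 89/10 = -378289/10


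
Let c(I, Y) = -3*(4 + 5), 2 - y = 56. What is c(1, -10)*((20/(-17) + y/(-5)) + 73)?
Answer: -189621/85 ≈ -2230.8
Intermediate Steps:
y = -54 (y = 2 - 1*56 = 2 - 56 = -54)
c(I, Y) = -27 (c(I, Y) = -3*9 = -27)
c(1, -10)*((20/(-17) + y/(-5)) + 73) = -27*((20/(-17) - 54/(-5)) + 73) = -27*((20*(-1/17) - 54*(-⅕)) + 73) = -27*((-20/17 + 54/5) + 73) = -27*(818/85 + 73) = -27*7023/85 = -189621/85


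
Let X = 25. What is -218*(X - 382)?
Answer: 77826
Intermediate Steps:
-218*(X - 382) = -218*(25 - 382) = -218*(-357) = 77826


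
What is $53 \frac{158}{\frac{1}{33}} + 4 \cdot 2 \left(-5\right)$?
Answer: $276302$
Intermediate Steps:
$53 \frac{158}{\frac{1}{33}} + 4 \cdot 2 \left(-5\right) = 53 \cdot 158 \frac{1}{\frac{1}{33}} + 8 \left(-5\right) = 53 \cdot 158 \cdot 33 - 40 = 53 \cdot 5214 - 40 = 276342 - 40 = 276302$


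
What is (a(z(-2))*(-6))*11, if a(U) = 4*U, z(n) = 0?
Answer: 0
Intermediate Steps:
(a(z(-2))*(-6))*11 = ((4*0)*(-6))*11 = (0*(-6))*11 = 0*11 = 0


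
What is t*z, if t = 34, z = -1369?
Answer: -46546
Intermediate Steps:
t*z = 34*(-1369) = -46546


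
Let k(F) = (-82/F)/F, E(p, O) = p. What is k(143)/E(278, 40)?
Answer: -41/2842411 ≈ -1.4424e-5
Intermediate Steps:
k(F) = -82/F**2
k(143)/E(278, 40) = -82/143**2/278 = -82*1/20449*(1/278) = -82/20449*1/278 = -41/2842411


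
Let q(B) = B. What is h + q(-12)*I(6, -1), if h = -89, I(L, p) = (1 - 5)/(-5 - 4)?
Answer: -283/3 ≈ -94.333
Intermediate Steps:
I(L, p) = 4/9 (I(L, p) = -4/(-9) = -4*(-1/9) = 4/9)
h + q(-12)*I(6, -1) = -89 - 12*4/9 = -89 - 16/3 = -283/3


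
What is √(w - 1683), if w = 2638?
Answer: √955 ≈ 30.903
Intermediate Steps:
√(w - 1683) = √(2638 - 1683) = √955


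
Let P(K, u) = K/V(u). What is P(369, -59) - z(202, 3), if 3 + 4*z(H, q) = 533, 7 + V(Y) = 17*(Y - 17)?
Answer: -114991/866 ≈ -132.78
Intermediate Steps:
V(Y) = -296 + 17*Y (V(Y) = -7 + 17*(Y - 17) = -7 + 17*(-17 + Y) = -7 + (-289 + 17*Y) = -296 + 17*Y)
z(H, q) = 265/2 (z(H, q) = -3/4 + (1/4)*533 = -3/4 + 533/4 = 265/2)
P(K, u) = K/(-296 + 17*u)
P(369, -59) - z(202, 3) = 369/(-296 + 17*(-59)) - 1*265/2 = 369/(-296 - 1003) - 265/2 = 369/(-1299) - 265/2 = 369*(-1/1299) - 265/2 = -123/433 - 265/2 = -114991/866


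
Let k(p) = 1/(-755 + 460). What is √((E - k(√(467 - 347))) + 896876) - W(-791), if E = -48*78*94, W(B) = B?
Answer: 791 + √47423403795/295 ≈ 1529.2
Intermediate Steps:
k(p) = -1/295 (k(p) = 1/(-295) = -1/295)
E = -351936 (E = -3744*94 = -351936)
√((E - k(√(467 - 347))) + 896876) - W(-791) = √((-351936 - 1*(-1/295)) + 896876) - 1*(-791) = √((-351936 + 1/295) + 896876) + 791 = √(-103821119/295 + 896876) + 791 = √(160757301/295) + 791 = √47423403795/295 + 791 = 791 + √47423403795/295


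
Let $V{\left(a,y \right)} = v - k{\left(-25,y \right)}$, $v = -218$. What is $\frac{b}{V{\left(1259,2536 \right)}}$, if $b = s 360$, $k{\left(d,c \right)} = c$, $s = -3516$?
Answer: $\frac{23440}{51} \approx 459.61$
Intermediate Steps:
$V{\left(a,y \right)} = -218 - y$
$b = -1265760$ ($b = \left(-3516\right) 360 = -1265760$)
$\frac{b}{V{\left(1259,2536 \right)}} = - \frac{1265760}{-218 - 2536} = - \frac{1265760}{-2754} = \left(-1265760\right) \left(- \frac{1}{2754}\right) = \frac{23440}{51}$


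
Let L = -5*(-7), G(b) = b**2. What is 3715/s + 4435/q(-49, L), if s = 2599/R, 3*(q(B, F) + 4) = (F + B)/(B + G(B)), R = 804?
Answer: 215107860/5242183 ≈ 41.034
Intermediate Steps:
L = 35
q(B, F) = -4 + (B + F)/(3*(B + B**2)) (q(B, F) = -4 + ((F + B)/(B + B**2))/3 = -4 + ((B + F)/(B + B**2))/3 = -4 + (B + F)/(3*(B + B**2)))
s = 2599/804 ≈ 3.2326
3715/s + 4435/q(-49, L) = 3715/(2599/804) + 4435/(((1/3)*(35 - 12*(-49)**2 - 11*(-49))/(-49*(1 - 49)))) = 3715*(804/2599) + 4435/(((1/3)*(-1/49)*(35 - 12*2401 + 539)/(-48))) = 2986860/2599 + 4435/(((1/3)*(-1/49)*(-1/48)*(35 - 28812 + 539))) = 2986860/2599 + 4435/(((1/3)*(-1/49)*(-1/48)*(-28238))) = 2986860/2599 + 4435/(-2017/504) = 2986860/2599 + 4435*(-504/2017) = 2986860/2599 - 2235240/2017 = 215107860/5242183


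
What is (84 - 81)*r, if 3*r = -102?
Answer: -102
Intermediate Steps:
r = -34 (r = (⅓)*(-102) = -34)
(84 - 81)*r = (84 - 81)*(-34) = 3*(-34) = -102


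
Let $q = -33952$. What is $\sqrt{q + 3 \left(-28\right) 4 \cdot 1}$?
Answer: $4 i \sqrt{2143} \approx 185.17 i$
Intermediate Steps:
$\sqrt{q + 3 \left(-28\right) 4 \cdot 1} = \sqrt{-33952 + 3 \left(-28\right) 4 \cdot 1} = \sqrt{-33952 - 336} = \sqrt{-34288} = 4 i \sqrt{2143}$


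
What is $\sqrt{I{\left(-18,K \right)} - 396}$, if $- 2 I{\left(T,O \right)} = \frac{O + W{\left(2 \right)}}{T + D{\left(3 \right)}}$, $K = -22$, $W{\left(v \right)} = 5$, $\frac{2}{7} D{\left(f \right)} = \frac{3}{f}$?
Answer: $\frac{i \sqrt{333529}}{29} \approx 19.914 i$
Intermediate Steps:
$D{\left(f \right)} = \frac{21}{2 f}$ ($D{\left(f \right)} = \frac{7 \frac{3}{f}}{2} = \frac{21}{2 f}$)
$I{\left(T,O \right)} = - \frac{5 + O}{2 \left(\frac{7}{2} + T\right)}$ ($I{\left(T,O \right)} = - \frac{\left(O + 5\right) \frac{1}{T + \frac{21}{2 \cdot 3}}}{2} = - \frac{\left(5 + O\right) \frac{1}{T + \frac{21}{2} \cdot \frac{1}{3}}}{2} = - \frac{\left(5 + O\right) \frac{1}{T + \frac{7}{2}}}{2} = - \frac{\left(5 + O\right) \frac{1}{\frac{7}{2} + T}}{2} = - \frac{\frac{1}{\frac{7}{2} + T} \left(5 + O\right)}{2} = - \frac{5 + O}{2 \left(\frac{7}{2} + T\right)}$)
$\sqrt{I{\left(-18,K \right)} - 396} = \sqrt{\frac{-5 - -22}{7 + 2 \left(-18\right)} - 396} = \sqrt{\frac{-5 + 22}{7 - 36} - 396} = \sqrt{\frac{1}{-29} \cdot 17 - 396} = \sqrt{\left(- \frac{1}{29}\right) 17 - 396} = \sqrt{- \frac{17}{29} - 396} = \sqrt{- \frac{11501}{29}} = \frac{i \sqrt{333529}}{29}$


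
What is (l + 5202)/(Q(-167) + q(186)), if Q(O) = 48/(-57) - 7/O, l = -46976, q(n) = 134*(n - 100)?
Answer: -132548902/36563113 ≈ -3.6252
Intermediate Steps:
q(n) = -13400 + 134*n (q(n) = 134*(-100 + n) = -13400 + 134*n)
Q(O) = -16/19 - 7/O (Q(O) = 48*(-1/57) - 7/O = -16/19 - 7/O)
(l + 5202)/(Q(-167) + q(186)) = (-46976 + 5202)/((-16/19 - 7/(-167)) + (-13400 + 134*186)) = -41774/((-16/19 - 7*(-1/167)) + (-13400 + 24924)) = -41774/((-16/19 + 7/167) + 11524) = -41774/(-2539/3173 + 11524) = -41774/36563113/3173 = -41774*3173/36563113 = -132548902/36563113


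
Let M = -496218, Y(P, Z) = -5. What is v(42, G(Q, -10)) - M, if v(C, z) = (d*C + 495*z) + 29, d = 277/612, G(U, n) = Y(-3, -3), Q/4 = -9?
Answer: 50366683/102 ≈ 4.9379e+5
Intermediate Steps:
Q = -36 (Q = 4*(-9) = -36)
G(U, n) = -5
d = 277/612 (d = 277*(1/612) = 277/612 ≈ 0.45261)
v(C, z) = 29 + 495*z + 277*C/612 (v(C, z) = (277*C/612 + 495*z) + 29 = (495*z + 277*C/612) + 29 = 29 + 495*z + 277*C/612)
v(42, G(Q, -10)) - M = (29 + 495*(-5) + (277/612)*42) - 1*(-496218) = (29 - 2475 + 1939/102) + 496218 = -247553/102 + 496218 = 50366683/102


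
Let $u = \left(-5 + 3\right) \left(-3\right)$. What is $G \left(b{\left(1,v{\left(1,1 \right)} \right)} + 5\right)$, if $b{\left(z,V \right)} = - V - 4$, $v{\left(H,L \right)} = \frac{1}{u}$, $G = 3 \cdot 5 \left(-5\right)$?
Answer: $- \frac{125}{2} \approx -62.5$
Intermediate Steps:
$u = 6$ ($u = \left(-2\right) \left(-3\right) = 6$)
$G = -75$ ($G = 15 \left(-5\right) = -75$)
$v{\left(H,L \right)} = \frac{1}{6}$
$b{\left(z,V \right)} = -4 - V$
$G \left(b{\left(1,v{\left(1,1 \right)} \right)} + 5\right) = - 75 \left(\left(-4 - \frac{1}{6}\right) + 5\right) = - 75 \left(- \frac{25}{6} + 5\right) = \left(-75\right) \frac{5}{6} = - \frac{125}{2}$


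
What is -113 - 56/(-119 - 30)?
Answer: -16781/149 ≈ -112.62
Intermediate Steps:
-113 - 56/(-119 - 30) = -113 - 56/(-149) = -113 - 1/149*(-56) = -113 + 56/149 = -16781/149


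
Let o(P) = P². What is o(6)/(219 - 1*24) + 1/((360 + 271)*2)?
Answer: 15209/82030 ≈ 0.18541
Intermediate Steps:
o(6)/(219 - 1*24) + 1/((360 + 271)*2) = 6²/(219 - 1*24) + 1/((360 + 271)*2) = 36/(219 - 24) + (½)/631 = 36/195 + (1/631)*(½) = 36*(1/195) + 1/1262 = 12/65 + 1/1262 = 15209/82030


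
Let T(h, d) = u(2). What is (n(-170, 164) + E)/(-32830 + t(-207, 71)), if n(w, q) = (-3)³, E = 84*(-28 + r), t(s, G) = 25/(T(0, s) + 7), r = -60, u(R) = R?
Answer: 66771/295445 ≈ 0.22600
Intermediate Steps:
T(h, d) = 2
t(s, G) = 25/9 (t(s, G) = 25/(2 + 7) = 25/9)
E = -7392 (E = 84*(-28 - 60) = 84*(-88) = -7392)
n(w, q) = -27
(n(-170, 164) + E)/(-32830 + t(-207, 71)) = (-27 - 7392)/(-32830 + 25/9) = -7419/(-295445/9) = -7419*(-9/295445) = 66771/295445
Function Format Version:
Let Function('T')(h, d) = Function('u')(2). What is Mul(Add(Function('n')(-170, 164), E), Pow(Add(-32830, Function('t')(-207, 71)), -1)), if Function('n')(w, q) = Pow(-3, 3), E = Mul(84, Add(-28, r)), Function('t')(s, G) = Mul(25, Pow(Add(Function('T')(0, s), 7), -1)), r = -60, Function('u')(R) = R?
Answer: Rational(66771, 295445) ≈ 0.22600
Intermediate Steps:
Function('T')(h, d) = 2
Function('t')(s, G) = Rational(25, 9) (Function('t')(s, G) = Mul(25, Pow(Add(2, 7), -1)) = Mul(25, Pow(9, -1)) = Mul(25, Rational(1, 9)) = Rational(25, 9))
E = -7392 (E = Mul(84, Add(-28, -60)) = Mul(84, -88) = -7392)
Function('n')(w, q) = -27
Mul(Add(Function('n')(-170, 164), E), Pow(Add(-32830, Function('t')(-207, 71)), -1)) = Mul(Add(-27, -7392), Pow(Add(-32830, Rational(25, 9)), -1)) = Mul(-7419, Pow(Rational(-295445, 9), -1)) = Mul(-7419, Rational(-9, 295445)) = Rational(66771, 295445)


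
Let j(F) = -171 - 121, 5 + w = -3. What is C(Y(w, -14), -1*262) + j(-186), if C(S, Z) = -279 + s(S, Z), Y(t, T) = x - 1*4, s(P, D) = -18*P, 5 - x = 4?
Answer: -517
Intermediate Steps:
x = 1 (x = 5 - 1*4 = 5 - 4 = 1)
w = -8 (w = -5 - 3 = -8)
Y(t, T) = -3 (Y(t, T) = 1 - 1*4 = 1 - 4 = -3)
j(F) = -292
C(S, Z) = -279 - 18*S
C(Y(w, -14), -1*262) + j(-186) = (-279 - 18*(-3)) - 292 = (-279 + 54) - 292 = -225 - 292 = -517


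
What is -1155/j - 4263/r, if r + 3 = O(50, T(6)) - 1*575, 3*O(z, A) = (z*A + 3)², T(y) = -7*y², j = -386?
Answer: 61091184357/20417170850 ≈ 2.9921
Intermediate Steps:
O(z, A) = (3 + A*z)²/3 (O(z, A) = (z*A + 3)²/3 = (A*z + 3)²/3 = (3 + A*z)²/3)
r = 52894225 (r = -3 + ((3 - 7*6²*50)²/3 - 1*575) = -3 + ((3 - 7*36*50)²/3 - 575) = -3 + ((3 - 252*50)²/3 - 575) = -3 + ((3 - 12600)²/3 - 575) = -3 + ((⅓)*(-12597)² - 575) = -3 + ((⅓)*158684409 - 575) = -3 + (52894803 - 575) = -3 + 52894228 = 52894225)
-1155/j - 4263/r = -1155/(-386) - 4263/52894225 = -1155*(-1/386) - 4263*1/52894225 = 1155/386 - 4263/52894225 = 61091184357/20417170850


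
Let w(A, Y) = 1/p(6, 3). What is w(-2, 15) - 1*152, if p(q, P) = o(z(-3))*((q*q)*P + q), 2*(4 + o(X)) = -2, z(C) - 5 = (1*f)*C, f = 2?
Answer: -86641/570 ≈ -152.00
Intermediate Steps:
z(C) = 5 + 2*C (z(C) = 5 + (1*2)*C = 5 + 2*C)
o(X) = -5 (o(X) = -4 + (1/2)*(-2) = -4 - 1 = -5)
p(q, P) = -5*q - 5*P*q**2 (p(q, P) = -5*((q*q)*P + q) = -5*(q**2*P + q) = -5*(P*q**2 + q) = -5*(q + P*q**2) = -5*q - 5*P*q**2)
w(A, Y) = -1/570 (w(A, Y) = 1/(-5*6*(1 + 3*6)) = 1/(-5*6*(1 + 18)) = 1/(-5*6*19) = 1/(-570) = -1/570)
w(-2, 15) - 1*152 = -1/570 - 1*152 = -1/570 - 152 = -86641/570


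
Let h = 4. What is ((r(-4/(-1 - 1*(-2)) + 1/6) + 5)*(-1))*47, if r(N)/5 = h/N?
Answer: 235/23 ≈ 10.217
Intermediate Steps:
r(N) = 20/N (r(N) = 5*(4/N) = 20/N)
((r(-4/(-1 - 1*(-2)) + 1/6) + 5)*(-1))*47 = ((20/(-4/(-1 - 1*(-2)) + 1/6) + 5)*(-1))*47 = ((20/(-4/(-1 + 2) + 1*(⅙)) + 5)*(-1))*47 = ((20/(-4/1 + ⅙) + 5)*(-1))*47 = ((20/(-4*1 + ⅙) + 5)*(-1))*47 = ((20/(-4 + ⅙) + 5)*(-1))*47 = ((20/(-23/6) + 5)*(-1))*47 = ((20*(-6/23) + 5)*(-1))*47 = ((-120/23 + 5)*(-1))*47 = -5/23*(-1)*47 = (5/23)*47 = 235/23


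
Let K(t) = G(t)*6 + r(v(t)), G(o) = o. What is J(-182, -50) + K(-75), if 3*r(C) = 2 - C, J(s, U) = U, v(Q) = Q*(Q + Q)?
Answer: -12748/3 ≈ -4249.3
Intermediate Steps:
v(Q) = 2*Q² (v(Q) = Q*(2*Q) = 2*Q²)
r(C) = ⅔ - C/3 (r(C) = (2 - C)/3 = ⅔ - C/3)
K(t) = ⅔ + 6*t - 2*t²/3 (K(t) = t*6 + (⅔ - 2*t²/3) = 6*t + (⅔ - 2*t²/3) = ⅔ + 6*t - 2*t²/3)
J(-182, -50) + K(-75) = -50 + (⅔ + 6*(-75) - ⅔*(-75)²) = -50 + (⅔ - 450 - ⅔*5625) = -50 + (⅔ - 450 - 3750) = -50 - 12598/3 = -12748/3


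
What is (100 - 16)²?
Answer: 7056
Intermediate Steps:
(100 - 16)² = 84² = 7056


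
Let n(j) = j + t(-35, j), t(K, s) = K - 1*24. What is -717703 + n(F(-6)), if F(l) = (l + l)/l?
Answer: -717760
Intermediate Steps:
F(l) = 2 (F(l) = (2*l)/l = 2)
t(K, s) = -24 + K (t(K, s) = K - 24 = -24 + K)
n(j) = -59 + j (n(j) = j + (-24 - 35) = j - 59 = -59 + j)
-717703 + n(F(-6)) = -717703 + (-59 + 2) = -717703 - 57 = -717760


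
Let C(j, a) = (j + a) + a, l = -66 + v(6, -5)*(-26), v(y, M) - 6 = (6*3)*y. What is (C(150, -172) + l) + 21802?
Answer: 18578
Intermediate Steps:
v(y, M) = 6 + 18*y (v(y, M) = 6 + (6*3)*y = 6 + 18*y)
l = -3030 (l = -66 + (6 + 18*6)*(-26) = -66 + (6 + 108)*(-26) = -66 + 114*(-26) = -66 - 2964 = -3030)
C(j, a) = j + 2*a (C(j, a) = (a + j) + a = j + 2*a)
(C(150, -172) + l) + 21802 = ((150 + 2*(-172)) - 3030) + 21802 = ((150 - 344) - 3030) + 21802 = (-194 - 3030) + 21802 = -3224 + 21802 = 18578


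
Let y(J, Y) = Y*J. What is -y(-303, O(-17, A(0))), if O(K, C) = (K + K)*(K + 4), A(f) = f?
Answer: 133926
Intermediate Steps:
O(K, C) = 2*K*(4 + K) (O(K, C) = (2*K)*(4 + K) = 2*K*(4 + K))
y(J, Y) = J*Y
-y(-303, O(-17, A(0))) = -(-303)*2*(-17)*(4 - 17) = -(-303)*2*(-17)*(-13) = -(-303)*442 = -1*(-133926) = 133926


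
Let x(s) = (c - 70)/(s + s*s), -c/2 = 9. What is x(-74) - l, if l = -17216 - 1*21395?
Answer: 104288267/2701 ≈ 38611.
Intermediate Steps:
l = -38611 (l = -17216 - 21395 = -38611)
c = -18 (c = -2*9 = -18)
x(s) = -88/(s + s²) (x(s) = (-18 - 70)/(s + s*s) = -88/(s + s²))
x(-74) - l = -88/(-74*(1 - 74)) - 1*(-38611) = -88*(-1/74)/(-73) + 38611 = -88*(-1/74)*(-1/73) + 38611 = -44/2701 + 38611 = 104288267/2701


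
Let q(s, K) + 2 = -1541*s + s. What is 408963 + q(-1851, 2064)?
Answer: 3259501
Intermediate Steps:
q(s, K) = -2 - 1540*s (q(s, K) = -2 + (-1541*s + s) = -2 - 1540*s)
408963 + q(-1851, 2064) = 408963 + (-2 - 1540*(-1851)) = 408963 + (-2 + 2850540) = 408963 + 2850538 = 3259501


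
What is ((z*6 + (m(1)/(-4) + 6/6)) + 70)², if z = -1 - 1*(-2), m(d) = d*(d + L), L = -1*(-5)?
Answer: 22801/4 ≈ 5700.3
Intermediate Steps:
L = 5
m(d) = d*(5 + d) (m(d) = d*(d + 5) = d*(5 + d))
z = 1 (z = -1 + 2 = 1)
((z*6 + (m(1)/(-4) + 6/6)) + 70)² = ((1*6 + ((1*(5 + 1))/(-4) + 6/6)) + 70)² = ((6 + ((1*6)*(-¼) + 6*(⅙))) + 70)² = ((6 + (6*(-¼) + 1)) + 70)² = ((6 + (-3/2 + 1)) + 70)² = ((6 - ½) + 70)² = (11/2 + 70)² = (151/2)² = 22801/4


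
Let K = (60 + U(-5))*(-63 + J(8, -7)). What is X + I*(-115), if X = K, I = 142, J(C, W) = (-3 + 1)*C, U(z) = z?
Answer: -20675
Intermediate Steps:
J(C, W) = -2*C
K = -4345 (K = (60 - 5)*(-63 - 2*8) = 55*(-63 - 16) = 55*(-79) = -4345)
X = -4345
X + I*(-115) = -4345 + 142*(-115) = -4345 - 16330 = -20675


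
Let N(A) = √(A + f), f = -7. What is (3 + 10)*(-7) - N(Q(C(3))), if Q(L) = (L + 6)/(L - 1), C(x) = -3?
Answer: -91 - I*√31/2 ≈ -91.0 - 2.7839*I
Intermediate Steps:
Q(L) = (6 + L)/(-1 + L)
N(A) = √(-7 + A) (N(A) = √(A - 7) = √(-7 + A))
(3 + 10)*(-7) - N(Q(C(3))) = (3 + 10)*(-7) - √(-7 + (6 - 3)/(-1 - 3)) = 13*(-7) - √(-7 + 3/(-4)) = -91 - √(-7 - ¼*3) = -91 - √(-7 - ¾) = -91 - √(-31/4) = -91 - I*√31/2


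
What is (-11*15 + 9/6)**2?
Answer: 106929/4 ≈ 26732.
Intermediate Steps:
(-11*15 + 9/6)**2 = (-165 + 9*(1/6))**2 = (-165 + 3/2)**2 = (-327/2)**2 = 106929/4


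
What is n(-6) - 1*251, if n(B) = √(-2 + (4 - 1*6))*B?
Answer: -251 - 12*I ≈ -251.0 - 12.0*I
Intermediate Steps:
n(B) = 2*I*B (n(B) = √(-2 + (4 - 6))*B = √(-2 - 2)*B = √(-4)*B = (2*I)*B = 2*I*B)
n(-6) - 1*251 = 2*I*(-6) - 1*251 = -12*I - 251 = -251 - 12*I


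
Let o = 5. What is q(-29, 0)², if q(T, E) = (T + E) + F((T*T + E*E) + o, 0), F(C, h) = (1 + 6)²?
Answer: 400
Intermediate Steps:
F(C, h) = 49 (F(C, h) = 7² = 49)
q(T, E) = 49 + E + T (q(T, E) = (T + E) + 49 = (E + T) + 49 = 49 + E + T)
q(-29, 0)² = (49 + 0 - 29)² = 20² = 400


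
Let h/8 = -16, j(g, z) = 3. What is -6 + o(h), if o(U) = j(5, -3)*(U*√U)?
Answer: -6 - 3072*I*√2 ≈ -6.0 - 4344.5*I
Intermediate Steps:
h = -128 (h = 8*(-16) = -128)
o(U) = 3*U^(3/2) (o(U) = 3*(U*√U) = 3*U^(3/2))
-6 + o(h) = -6 + 3*(-128)^(3/2) = -6 + 3*(-1024*I*√2) = -6 - 3072*I*√2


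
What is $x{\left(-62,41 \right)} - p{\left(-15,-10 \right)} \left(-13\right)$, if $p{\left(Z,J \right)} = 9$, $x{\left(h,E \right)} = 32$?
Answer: $149$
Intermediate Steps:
$x{\left(-62,41 \right)} - p{\left(-15,-10 \right)} \left(-13\right) = 32 - 9 \left(-13\right) = 32 - -117 = 32 + 117 = 149$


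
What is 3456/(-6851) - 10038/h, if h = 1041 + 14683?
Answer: -61556241/53862562 ≈ -1.1428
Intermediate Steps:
h = 15724
3456/(-6851) - 10038/h = 3456/(-6851) - 10038/15724 = 3456*(-1/6851) - 10038*1/15724 = -3456/6851 - 5019/7862 = -61556241/53862562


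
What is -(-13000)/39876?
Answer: 3250/9969 ≈ 0.32601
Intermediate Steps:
-(-13000)/39876 = -1*(-3250/9969) = 3250/9969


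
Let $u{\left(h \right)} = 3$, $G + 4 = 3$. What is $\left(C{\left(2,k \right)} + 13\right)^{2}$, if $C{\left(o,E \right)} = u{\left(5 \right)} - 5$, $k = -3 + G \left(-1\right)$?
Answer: $121$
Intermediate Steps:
$G = -1$ ($G = -4 + 3 = -1$)
$k = -2$ ($k = -3 - -1 = -3 + 1 = -2$)
$C{\left(o,E \right)} = -2$ ($C{\left(o,E \right)} = 3 - 5 = -2$)
$\left(C{\left(2,k \right)} + 13\right)^{2} = \left(-2 + 13\right)^{2} = 11^{2} = 121$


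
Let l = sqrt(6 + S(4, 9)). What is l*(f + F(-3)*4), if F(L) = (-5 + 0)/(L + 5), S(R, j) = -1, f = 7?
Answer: -3*sqrt(5) ≈ -6.7082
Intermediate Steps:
F(L) = -5/(5 + L)
l = sqrt(5) (l = sqrt(6 - 1) = sqrt(5) ≈ 2.2361)
l*(f + F(-3)*4) = sqrt(5)*(7 - 5/(5 - 3)*4) = sqrt(5)*(7 - 5/2*4) = sqrt(5)*(7 - 10) = sqrt(5)*(-3) = -3*sqrt(5)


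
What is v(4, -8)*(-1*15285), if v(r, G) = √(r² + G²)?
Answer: -61140*√5 ≈ -1.3671e+5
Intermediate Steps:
v(r, G) = √(G² + r²)
v(4, -8)*(-1*15285) = √((-8)² + 4²)*(-1*15285) = √(64 + 16)*(-15285) = √80*(-15285) = (4*√5)*(-15285) = -61140*√5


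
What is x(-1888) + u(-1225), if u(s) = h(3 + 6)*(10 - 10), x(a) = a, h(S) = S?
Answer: -1888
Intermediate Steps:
u(s) = 0 (u(s) = (3 + 6)*(10 - 10) = 9*0 = 0)
x(-1888) + u(-1225) = -1888 + 0 = -1888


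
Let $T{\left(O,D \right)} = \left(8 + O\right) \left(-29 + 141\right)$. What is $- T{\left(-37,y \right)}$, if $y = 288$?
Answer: $3248$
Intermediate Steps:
$T{\left(O,D \right)} = 896 + 112 O$ ($T{\left(O,D \right)} = \left(8 + O\right) 112 = 896 + 112 O$)
$- T{\left(-37,y \right)} = - (896 + 112 \left(-37\right)) = - (896 - 4144) = \left(-1\right) \left(-3248\right) = 3248$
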